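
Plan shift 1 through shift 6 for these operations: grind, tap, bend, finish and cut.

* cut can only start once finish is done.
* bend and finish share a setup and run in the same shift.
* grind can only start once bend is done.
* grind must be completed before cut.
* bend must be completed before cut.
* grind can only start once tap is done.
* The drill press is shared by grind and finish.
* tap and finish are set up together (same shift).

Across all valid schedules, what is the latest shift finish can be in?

shift 4

Finish must be in the same shift as tap, which can't be after shift 4, so finish is at most shift 4.
finish at shift 4 is achievable: bend=shift 4, tap=shift 4, grind=shift 5, cut=shift 6, finish=shift 4.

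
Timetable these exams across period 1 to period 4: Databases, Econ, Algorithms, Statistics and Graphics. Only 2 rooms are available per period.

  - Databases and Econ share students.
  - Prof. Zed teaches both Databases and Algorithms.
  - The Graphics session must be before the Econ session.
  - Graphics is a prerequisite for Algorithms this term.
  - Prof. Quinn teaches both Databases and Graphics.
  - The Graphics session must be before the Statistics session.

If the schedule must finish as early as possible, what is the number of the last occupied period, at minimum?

The precedence chain requires at least 2 distinct periods.
With at most 2 per period and 5 exams, at least 3 periods are needed.
3 works (last occupied period: period 3): for example Graphics in period 1, Algorithms in period 2, Econ in period 2, Databases in period 3, Statistics in period 3.

period 3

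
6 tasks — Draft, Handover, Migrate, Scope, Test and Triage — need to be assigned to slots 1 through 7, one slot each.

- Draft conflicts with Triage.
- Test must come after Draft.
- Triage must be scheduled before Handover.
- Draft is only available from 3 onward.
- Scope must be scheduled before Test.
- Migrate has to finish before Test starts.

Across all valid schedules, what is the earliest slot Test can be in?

4

Precedence pushes Test to at least 4.
Test at 4 is achievable: Scope in 1, Triage in 1, Draft in 3, Migrate in 1, Handover in 2, Test in 4.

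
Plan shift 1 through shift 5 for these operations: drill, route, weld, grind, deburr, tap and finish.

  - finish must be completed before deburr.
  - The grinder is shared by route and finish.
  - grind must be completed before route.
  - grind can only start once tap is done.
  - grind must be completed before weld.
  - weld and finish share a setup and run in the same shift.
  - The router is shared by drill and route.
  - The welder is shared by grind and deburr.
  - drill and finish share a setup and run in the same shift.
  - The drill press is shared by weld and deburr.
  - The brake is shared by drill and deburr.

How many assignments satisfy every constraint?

8

Splitting on drill: it can be shift 3 (4), shift 4 (4). Listing each branch's schedules as (route, weld, grind, deburr, tap, finish) by shift number:
drill=shift 3: (4,3,2,4,1,3) (4,3,2,5,1,3) (5,3,2,4,1,3) (5,3,2,5,1,3) — 4.
drill=shift 4: (3,4,2,5,1,4) (5,4,2,5,1,4) (5,4,3,5,1,4) (5,4,3,5,2,4) — 4.
Summing: 4 + 4 = 8.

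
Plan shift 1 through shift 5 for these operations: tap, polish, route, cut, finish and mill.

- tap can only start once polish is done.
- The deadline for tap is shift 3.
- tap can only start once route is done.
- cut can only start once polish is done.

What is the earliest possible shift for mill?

shift 1

mill at shift 1 is achievable: tap=shift 2, route=shift 1, finish=shift 1, polish=shift 1, cut=shift 2, mill=shift 1.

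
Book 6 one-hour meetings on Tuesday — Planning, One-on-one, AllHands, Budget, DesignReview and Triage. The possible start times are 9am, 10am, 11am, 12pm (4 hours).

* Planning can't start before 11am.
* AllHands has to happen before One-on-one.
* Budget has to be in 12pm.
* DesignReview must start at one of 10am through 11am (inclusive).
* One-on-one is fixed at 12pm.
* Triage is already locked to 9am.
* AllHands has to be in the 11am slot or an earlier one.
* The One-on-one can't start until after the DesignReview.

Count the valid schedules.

Splitting on Planning: it can be 11am (6), 12pm (6). Listing each branch's schedules as (One-on-one, AllHands, Budget, DesignReview, Triage):
Planning=11am: (12pm,9am,12pm,10am,9am) (12pm,9am,12pm,11am,9am) (12pm,10am,12pm,10am,9am) (12pm,10am,12pm,11am,9am) (12pm,11am,12pm,10am,9am) (12pm,11am,12pm,11am,9am) — 6.
Planning=12pm: (12pm,9am,12pm,10am,9am) (12pm,9am,12pm,11am,9am) (12pm,10am,12pm,10am,9am) (12pm,10am,12pm,11am,9am) (12pm,11am,12pm,10am,9am) (12pm,11am,12pm,11am,9am) — 6.
Summing: 6 + 6 = 12.

12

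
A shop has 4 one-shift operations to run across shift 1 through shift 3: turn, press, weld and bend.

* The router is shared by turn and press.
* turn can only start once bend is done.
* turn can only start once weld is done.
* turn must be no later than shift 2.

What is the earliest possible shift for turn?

Precedence pushes turn to at least shift 2; turn's own window allows nothing later than shift 2.
turn at shift 2 is achievable: turn=shift 2; weld=shift 1; press=shift 1; bend=shift 1.

shift 2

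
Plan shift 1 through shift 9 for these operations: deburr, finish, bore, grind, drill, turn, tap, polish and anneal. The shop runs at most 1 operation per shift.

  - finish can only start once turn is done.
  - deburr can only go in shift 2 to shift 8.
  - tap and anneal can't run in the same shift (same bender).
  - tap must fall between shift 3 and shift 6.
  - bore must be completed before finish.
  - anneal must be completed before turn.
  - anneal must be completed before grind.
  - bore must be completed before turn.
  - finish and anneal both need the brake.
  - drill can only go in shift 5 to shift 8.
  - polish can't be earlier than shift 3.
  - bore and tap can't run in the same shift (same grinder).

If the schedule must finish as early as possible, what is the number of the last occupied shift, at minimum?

shift 9

The precedence chain requires at least 3 distinct shifts.
With at most 1 per shift and 9 operations, at least 9 shifts are needed.
drill can't be placed before shift 5, so the schedule must run through at least shift 5.
9 works (last occupied shift: shift 9): for example tap in shift 3, bore in shift 1, polish in shift 4, anneal in shift 6, deburr in shift 2, turn in shift 7, drill in shift 5, finish in shift 8, grind in shift 9.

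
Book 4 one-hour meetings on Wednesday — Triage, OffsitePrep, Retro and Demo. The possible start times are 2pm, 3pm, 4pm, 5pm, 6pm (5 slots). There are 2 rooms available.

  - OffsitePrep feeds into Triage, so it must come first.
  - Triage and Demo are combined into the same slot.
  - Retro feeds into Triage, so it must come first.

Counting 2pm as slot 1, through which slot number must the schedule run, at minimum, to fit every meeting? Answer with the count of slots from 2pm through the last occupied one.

2 slots

The precedence chain requires at least 2 distinct slots.
With at most 2 per slot and 4 meetings, at least 2 slots are needed.
2 works (last occupied slot: 3pm): for example OffsitePrep=2pm, Retro=2pm, Demo=3pm, Triage=3pm.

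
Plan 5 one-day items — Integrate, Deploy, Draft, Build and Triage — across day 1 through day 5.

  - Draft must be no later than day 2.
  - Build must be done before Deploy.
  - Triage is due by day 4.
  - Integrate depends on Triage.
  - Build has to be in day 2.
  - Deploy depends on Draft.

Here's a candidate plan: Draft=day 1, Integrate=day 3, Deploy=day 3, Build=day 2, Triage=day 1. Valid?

Deploy depends on Draft — holds.
Integrate depends on Triage — holds.
Build has to be in day 2 — holds.
Draft must be no later than day 2 — holds.
Triage is due by day 4 — holds.
Build must be done before Deploy — holds.

Valid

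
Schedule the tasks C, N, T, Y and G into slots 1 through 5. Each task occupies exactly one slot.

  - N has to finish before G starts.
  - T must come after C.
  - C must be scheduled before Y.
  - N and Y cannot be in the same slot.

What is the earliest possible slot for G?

2

Precedence pushes G to at least 2.
G at 2 is achievable: C=1, Y=2, N=1, G=2, T=2.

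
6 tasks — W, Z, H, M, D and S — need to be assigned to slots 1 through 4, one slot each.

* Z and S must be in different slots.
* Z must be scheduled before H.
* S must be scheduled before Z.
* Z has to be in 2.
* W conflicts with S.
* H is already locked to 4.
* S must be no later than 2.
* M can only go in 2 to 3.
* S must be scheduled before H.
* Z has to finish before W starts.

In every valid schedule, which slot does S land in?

1

S's window is 1–2.
Z is fixed at 2, and S can't share a slot with Z.
So S must be 1.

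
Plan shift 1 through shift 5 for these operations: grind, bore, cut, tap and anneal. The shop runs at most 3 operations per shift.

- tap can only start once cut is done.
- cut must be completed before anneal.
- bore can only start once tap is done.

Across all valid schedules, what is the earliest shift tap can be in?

Precedence pushes tap to at least shift 2; downstream work caps tap at shift 4.
tap at shift 2 is achievable: tap -> shift 2; anneal -> shift 2; grind -> shift 1; cut -> shift 1; bore -> shift 3.

shift 2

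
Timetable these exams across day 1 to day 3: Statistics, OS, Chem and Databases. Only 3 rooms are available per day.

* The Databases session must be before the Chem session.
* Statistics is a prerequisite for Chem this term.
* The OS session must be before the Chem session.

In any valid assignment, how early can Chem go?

Precedence pushes Chem to at least day 2.
Chem at day 2 is achievable: OS=day 1, Databases=day 1, Chem=day 2, Statistics=day 1.

day 2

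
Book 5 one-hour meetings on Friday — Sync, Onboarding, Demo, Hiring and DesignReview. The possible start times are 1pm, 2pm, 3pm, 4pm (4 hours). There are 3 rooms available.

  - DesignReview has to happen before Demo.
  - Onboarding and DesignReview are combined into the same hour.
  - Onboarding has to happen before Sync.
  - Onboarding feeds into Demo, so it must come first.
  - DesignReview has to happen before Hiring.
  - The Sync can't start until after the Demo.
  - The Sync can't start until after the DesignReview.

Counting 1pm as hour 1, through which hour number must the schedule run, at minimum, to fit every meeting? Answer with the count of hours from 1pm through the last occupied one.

3 hours

The precedence chain requires at least 3 distinct hours.
With at most 3 per hour and 5 meetings, at least 2 hours are needed.
3 works (last occupied hour: 3pm): for example Demo=2pm; Hiring=2pm; Onboarding=1pm; DesignReview=1pm; Sync=3pm.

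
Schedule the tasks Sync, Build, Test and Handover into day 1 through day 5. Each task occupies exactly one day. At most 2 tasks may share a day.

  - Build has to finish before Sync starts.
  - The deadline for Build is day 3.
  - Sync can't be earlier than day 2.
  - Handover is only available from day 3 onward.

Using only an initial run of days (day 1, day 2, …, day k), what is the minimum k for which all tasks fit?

The precedence chain requires at least 2 distinct days.
With at most 2 per day and 4 tasks, at least 2 days are needed.
Handover can't be placed before day 3, so the schedule must run through at least day 3.
3 works (last occupied day: day 3): for example Test in day 1, Build in day 1, Handover in day 3, Sync in day 2.

3 days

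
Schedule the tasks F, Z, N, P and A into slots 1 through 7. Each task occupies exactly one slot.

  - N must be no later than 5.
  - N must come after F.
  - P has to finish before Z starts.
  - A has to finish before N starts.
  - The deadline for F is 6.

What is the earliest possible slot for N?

Precedence pushes N to at least 2; N's own window allows nothing later than 5.
N at 2 is achievable: P=1; A=1; Z=2; F=1; N=2.

2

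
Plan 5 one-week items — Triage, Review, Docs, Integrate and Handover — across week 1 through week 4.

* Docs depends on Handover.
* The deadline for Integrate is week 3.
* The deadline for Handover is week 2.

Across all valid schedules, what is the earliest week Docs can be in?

Precedence pushes Docs to at least week 2.
Docs at week 2 is achievable: Review -> week 1, Handover -> week 1, Docs -> week 2, Triage -> week 1, Integrate -> week 1.

week 2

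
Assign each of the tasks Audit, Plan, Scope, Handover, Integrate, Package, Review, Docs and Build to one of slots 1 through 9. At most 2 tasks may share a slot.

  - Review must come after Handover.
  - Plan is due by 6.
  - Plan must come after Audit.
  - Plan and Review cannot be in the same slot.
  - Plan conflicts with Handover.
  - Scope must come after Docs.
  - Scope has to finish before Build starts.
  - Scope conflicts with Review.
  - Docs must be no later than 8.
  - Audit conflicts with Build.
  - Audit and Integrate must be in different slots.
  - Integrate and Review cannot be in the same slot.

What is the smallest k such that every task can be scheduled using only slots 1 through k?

5 slots

The precedence chain requires at least 3 distinct slots.
With at most 2 per slot and 9 tasks, at least 5 slots are needed.
5 works (last occupied slot: 5): for example Review=4; Handover=3; Audit=1; Plan=2; Scope=2; Build=3; Integrate=5; Docs=1; Package=4.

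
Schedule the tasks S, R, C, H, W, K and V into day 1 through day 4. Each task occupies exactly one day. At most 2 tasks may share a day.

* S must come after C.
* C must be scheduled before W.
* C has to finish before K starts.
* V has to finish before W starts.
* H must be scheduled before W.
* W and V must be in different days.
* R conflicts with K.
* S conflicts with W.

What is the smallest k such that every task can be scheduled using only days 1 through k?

The precedence chain requires at least 2 distinct days.
With at most 2 per day and 7 tasks, at least 4 days are needed.
4 works (last occupied day: day 4): for example S in day 2; V in day 2; H in day 1; R in day 4; C in day 1; W in day 3; K in day 3.

4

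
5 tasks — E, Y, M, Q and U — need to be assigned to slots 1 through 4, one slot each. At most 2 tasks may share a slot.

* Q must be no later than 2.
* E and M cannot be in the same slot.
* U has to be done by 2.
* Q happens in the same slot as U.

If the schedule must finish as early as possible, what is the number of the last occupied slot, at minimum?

With at most 2 per slot and 5 tasks, at least 3 slots are needed.
3 works (last occupied slot: 3): for example E -> 2; U -> 1; M -> 3; Y -> 2; Q -> 1.

slot 3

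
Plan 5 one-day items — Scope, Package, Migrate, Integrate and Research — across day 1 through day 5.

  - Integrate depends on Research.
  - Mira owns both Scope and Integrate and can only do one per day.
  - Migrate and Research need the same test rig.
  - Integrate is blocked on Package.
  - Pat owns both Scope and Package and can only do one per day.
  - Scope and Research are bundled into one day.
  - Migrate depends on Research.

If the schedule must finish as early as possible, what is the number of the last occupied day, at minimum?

The precedence chain requires at least 2 distinct days.
Could 2 days be enough, i.e. nothing placed later than day 2? No: Migrate must come after Research (at day 1 or later) → {day 2}; Research must come before Migrate (at day 2 or earlier) → {day 1}; Integrate must come after Research (at day 1 or later) → {day 2}; Package must come before Integrate (at day 2 or earlier) → {day 1}; Scope must be in the same day as Research (in {day 1}) → {day 1}; Package can't share with Scope (day 1) → nothing is left.
So 2 days is not enough.
3 works (last occupied day: day 3): for example Integrate in day 3, Migrate in day 2, Package in day 2, Scope in day 1, Research in day 1.

3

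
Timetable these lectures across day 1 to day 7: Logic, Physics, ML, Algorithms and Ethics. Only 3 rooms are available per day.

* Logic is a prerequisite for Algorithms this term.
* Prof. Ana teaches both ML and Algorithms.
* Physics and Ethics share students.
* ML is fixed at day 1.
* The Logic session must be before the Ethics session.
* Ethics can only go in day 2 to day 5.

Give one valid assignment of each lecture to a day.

Algorithms in day 2, ML in day 1, Ethics in day 2, Physics in day 1, Logic in day 1

Checking: Logic(day 1) before Algorithms(day 2); Logic(day 1) before Ethics(day 2); Physics(day 1) != Ethics(day 2); ML(day 1) != Algorithms(day 2); ML=day 1 in [day 1,day 1]; Ethics=day 2 in [day 2,day 5]; max 3 per day (cap 3).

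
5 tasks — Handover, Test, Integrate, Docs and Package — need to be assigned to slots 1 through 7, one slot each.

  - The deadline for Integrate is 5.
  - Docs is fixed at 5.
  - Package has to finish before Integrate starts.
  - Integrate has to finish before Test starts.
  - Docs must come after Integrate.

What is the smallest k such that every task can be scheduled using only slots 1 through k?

5 slots

The precedence chain requires at least 3 distinct slots.
Docs can't be placed before 5, so the schedule must run through at least slot 5.
5 works (last occupied slot: 5): for example Test=3, Package=1, Integrate=2, Handover=1, Docs=5.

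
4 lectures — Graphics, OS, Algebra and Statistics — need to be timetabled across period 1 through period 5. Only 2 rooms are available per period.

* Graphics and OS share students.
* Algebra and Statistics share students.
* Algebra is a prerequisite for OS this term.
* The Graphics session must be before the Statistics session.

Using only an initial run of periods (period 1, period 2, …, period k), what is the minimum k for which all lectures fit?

The precedence chain requires at least 2 distinct periods.
With at most 2 per period and 4 lectures, at least 2 periods are needed.
2 works (last occupied period: period 2): for example OS -> period 2, Statistics -> period 2, Graphics -> period 1, Algebra -> period 1.

2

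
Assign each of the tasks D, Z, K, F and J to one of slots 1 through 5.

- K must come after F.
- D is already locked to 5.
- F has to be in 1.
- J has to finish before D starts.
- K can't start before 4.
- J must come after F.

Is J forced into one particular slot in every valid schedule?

No

J can be 2 (e.g. F in 1, D in 5, K in 4, J in 2, Z in 1) or 3 (e.g. J=3, Z=1, K=4, D=5, F=1).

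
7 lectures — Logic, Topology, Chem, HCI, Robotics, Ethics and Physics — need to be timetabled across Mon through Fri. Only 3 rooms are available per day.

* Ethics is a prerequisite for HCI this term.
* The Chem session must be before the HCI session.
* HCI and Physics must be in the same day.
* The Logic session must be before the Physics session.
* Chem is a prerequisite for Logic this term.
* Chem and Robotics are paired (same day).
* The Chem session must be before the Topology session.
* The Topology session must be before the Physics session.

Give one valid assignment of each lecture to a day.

Chem=Mon; HCI=Wed; Topology=Tue; Robotics=Mon; Ethics=Mon; Physics=Wed; Logic=Tue

Checking: Chem(Mon) before Topology(Tue); Chem(Mon) before HCI(Wed); Ethics(Mon) before HCI(Wed); Chem(Mon) before Logic(Tue); Logic(Tue) before Physics(Wed); Topology(Tue) before Physics(Wed); HCI = Physics = Wed; Chem = Robotics = Mon; max 3 per day (cap 3).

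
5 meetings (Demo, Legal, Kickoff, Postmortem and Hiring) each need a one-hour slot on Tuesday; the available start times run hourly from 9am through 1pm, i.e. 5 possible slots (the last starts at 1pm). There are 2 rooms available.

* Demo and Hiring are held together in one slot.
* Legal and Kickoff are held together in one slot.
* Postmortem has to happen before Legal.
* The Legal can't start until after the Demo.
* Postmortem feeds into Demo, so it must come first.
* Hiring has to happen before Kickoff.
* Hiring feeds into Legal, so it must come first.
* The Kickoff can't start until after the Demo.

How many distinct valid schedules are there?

10

Splitting on Demo: it can be 10am (3), 11am (4), 12pm (3). Listing each branch's schedules as (Legal, Kickoff, Postmortem, Hiring):
Demo=10am: (11am,11am,9am,10am) (12pm,12pm,9am,10am) (1pm,1pm,9am,10am) — 3.
Demo=11am: (12pm,12pm,9am,11am) (12pm,12pm,10am,11am) (1pm,1pm,9am,11am) (1pm,1pm,10am,11am) — 4.
Demo=12pm: (1pm,1pm,9am,12pm) (1pm,1pm,10am,12pm) (1pm,1pm,11am,12pm) — 3.
Summing: 3 + 4 + 3 = 10.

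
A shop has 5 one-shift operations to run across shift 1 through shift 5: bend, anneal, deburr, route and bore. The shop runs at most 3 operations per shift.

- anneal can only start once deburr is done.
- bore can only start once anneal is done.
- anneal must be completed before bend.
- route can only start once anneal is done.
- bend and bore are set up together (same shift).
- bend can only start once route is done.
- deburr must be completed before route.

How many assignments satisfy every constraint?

5

Splitting on bend: it can be shift 4 (1), shift 5 (4). Listing each branch's schedules as (anneal, deburr, route, bore) by shift number:
bend=shift 4: (2,1,3,4) — 1.
bend=shift 5: (2,1,3,5) (2,1,4,5) (3,1,4,5) (3,2,4,5) — 4.
Summing: 1 + 4 = 5.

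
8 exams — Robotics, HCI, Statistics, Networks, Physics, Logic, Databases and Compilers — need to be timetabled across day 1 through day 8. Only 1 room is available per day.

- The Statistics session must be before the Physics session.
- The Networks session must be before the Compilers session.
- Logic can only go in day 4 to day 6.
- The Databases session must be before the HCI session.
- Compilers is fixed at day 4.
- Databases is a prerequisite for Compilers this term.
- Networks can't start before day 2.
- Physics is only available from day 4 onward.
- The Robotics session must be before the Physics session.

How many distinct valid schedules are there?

Splitting on Networks: it can be day 2 (28), day 3 (28). Listing each branch's schedules as (Robotics, HCI, Statistics, Physics, Logic, Databases, Compilers) by day number:
Networks=day 2: (1,5,7,8,6,3,4) (1,6,7,8,5,3,4) (1,7,5,8,6,3,4) (1,7,6,8,5,3,4) (1,8,5,7,6,3,4) (1,8,6,7,5,3,4) (3,5,7,8,6,1,4) (3,6,7,8,5,1,4) (3,7,5,8,6,1,4) (3,7,6,8,5,1,4) (3,8,5,7,6,1,4) (3,8,6,7,5,1,4) (5,3,7,8,6,1,4) (5,7,1,8,6,3,4) (5,7,3,8,6,1,4) (5,8,1,7,6,3,4) (5,8,3,7,6,1,4) (6,3,7,8,5,1,4) (6,7,1,8,5,3,4) (6,7,3,8,5,1,4) (6,8,1,7,5,3,4) (6,8,3,7,5,1,4) (7,3,5,8,6,1,4) (7,3,6,8,5,1,4) (7,5,1,8,6,3,4) (7,5,3,8,6,1,4) (7,6,1,8,5,3,4) (7,6,3,8,5,1,4) — 28.
Networks=day 3: (1,5,7,8,6,2,4) (1,6,7,8,5,2,4) (1,7,5,8,6,2,4) (1,7,6,8,5,2,4) (1,8,5,7,6,2,4) (1,8,6,7,5,2,4) (2,5,7,8,6,1,4) (2,6,7,8,5,1,4) (2,7,5,8,6,1,4) (2,7,6,8,5,1,4) (2,8,5,7,6,1,4) (2,8,6,7,5,1,4) (5,2,7,8,6,1,4) (5,7,1,8,6,2,4) (5,7,2,8,6,1,4) (5,8,1,7,6,2,4) (5,8,2,7,6,1,4) (6,2,7,8,5,1,4) (6,7,1,8,5,2,4) (6,7,2,8,5,1,4) (6,8,1,7,5,2,4) (6,8,2,7,5,1,4) (7,2,5,8,6,1,4) (7,2,6,8,5,1,4) (7,5,1,8,6,2,4) (7,5,2,8,6,1,4) (7,6,1,8,5,2,4) (7,6,2,8,5,1,4) — 28.
Summing: 28 + 28 = 56.

56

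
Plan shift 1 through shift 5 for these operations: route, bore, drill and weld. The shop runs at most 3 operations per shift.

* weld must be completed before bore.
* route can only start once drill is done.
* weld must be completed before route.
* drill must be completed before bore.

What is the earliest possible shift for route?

shift 2

Precedence pushes route to at least shift 2.
route at shift 2 is achievable: drill -> shift 1, route -> shift 2, bore -> shift 2, weld -> shift 1.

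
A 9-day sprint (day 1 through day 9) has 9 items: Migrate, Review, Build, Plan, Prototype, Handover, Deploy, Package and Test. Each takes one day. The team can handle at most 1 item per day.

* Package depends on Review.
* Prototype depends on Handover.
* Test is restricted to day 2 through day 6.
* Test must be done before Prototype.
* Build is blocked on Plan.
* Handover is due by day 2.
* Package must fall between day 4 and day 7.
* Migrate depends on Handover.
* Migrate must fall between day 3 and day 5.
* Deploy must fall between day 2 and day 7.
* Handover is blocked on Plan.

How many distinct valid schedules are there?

54

Splitting on Migrate: it can be day 3 (18), day 4 (18), day 5 (18). Listing each branch's schedules as (Review, Build, Plan, Prototype, Handover, Deploy, Package, Test) by day number:
Migrate=day 3: (4,8,1,9,2,5,7,6) (4,8,1,9,2,6,7,5) (4,8,1,9,2,7,5,6) (4,8,1,9,2,7,6,5) (4,9,1,8,2,5,7,6) (4,9,1,8,2,6,7,5) (4,9,1,8,2,7,5,6) (4,9,1,8,2,7,6,5) (5,8,1,9,2,4,7,6) (5,8,1,9,2,6,7,4) (5,8,1,9,2,7,6,4) (5,9,1,8,2,4,7,6) (5,9,1,8,2,6,7,4) (5,9,1,8,2,7,6,4) (6,8,1,9,2,4,7,5) (6,8,1,9,2,5,7,4) (6,9,1,8,2,4,7,5) (6,9,1,8,2,5,7,4) — 18.
Migrate=day 4: (3,8,1,9,2,5,7,6) (3,8,1,9,2,6,7,5) (3,8,1,9,2,7,5,6) (3,8,1,9,2,7,6,5) (3,9,1,8,2,5,7,6) (3,9,1,8,2,6,7,5) (3,9,1,8,2,7,5,6) (3,9,1,8,2,7,6,5) (5,8,1,9,2,3,7,6) (5,8,1,9,2,6,7,3) (5,8,1,9,2,7,6,3) (5,9,1,8,2,3,7,6) (5,9,1,8,2,6,7,3) (5,9,1,8,2,7,6,3) (6,8,1,9,2,3,7,5) (6,8,1,9,2,5,7,3) (6,9,1,8,2,3,7,5) (6,9,1,8,2,5,7,3) — 18.
Migrate=day 5: (3,8,1,9,2,4,7,6) (3,8,1,9,2,6,7,4) (3,8,1,9,2,7,4,6) (3,8,1,9,2,7,6,4) (3,9,1,8,2,4,7,6) (3,9,1,8,2,6,7,4) (3,9,1,8,2,7,4,6) (3,9,1,8,2,7,6,4) (4,8,1,9,2,3,7,6) (4,8,1,9,2,6,7,3) (4,8,1,9,2,7,6,3) (4,9,1,8,2,3,7,6) (4,9,1,8,2,6,7,3) (4,9,1,8,2,7,6,3) (6,8,1,9,2,3,7,4) (6,8,1,9,2,4,7,3) (6,9,1,8,2,3,7,4) (6,9,1,8,2,4,7,3) — 18.
Summing: 18 + 18 + 18 = 54.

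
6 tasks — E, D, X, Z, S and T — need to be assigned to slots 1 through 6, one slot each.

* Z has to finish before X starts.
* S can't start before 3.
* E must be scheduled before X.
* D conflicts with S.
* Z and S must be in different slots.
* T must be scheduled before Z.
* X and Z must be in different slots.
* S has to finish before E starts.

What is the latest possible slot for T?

4

Downstream work caps T at 4.
T at 4 is achievable: E -> 4; D -> 1; T -> 4; X -> 6; S -> 3; Z -> 5.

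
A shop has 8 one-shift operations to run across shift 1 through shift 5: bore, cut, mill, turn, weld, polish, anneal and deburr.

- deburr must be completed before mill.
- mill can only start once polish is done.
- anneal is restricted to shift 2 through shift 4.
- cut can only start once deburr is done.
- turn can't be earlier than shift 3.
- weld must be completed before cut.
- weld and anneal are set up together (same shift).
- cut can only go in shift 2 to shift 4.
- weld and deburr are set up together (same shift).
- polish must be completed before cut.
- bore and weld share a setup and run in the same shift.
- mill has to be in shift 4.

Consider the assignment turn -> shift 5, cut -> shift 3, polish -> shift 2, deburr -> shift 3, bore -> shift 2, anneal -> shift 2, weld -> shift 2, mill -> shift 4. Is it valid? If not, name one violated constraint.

mill can only start once polish is done — holds.
cut can only start once deburr is done — violated.
weld and deburr are set up together (same shift) — violated.
mill has to be in shift 4 — holds.
polish must be completed before cut — holds.
turn can't be earlier than shift 3 — holds.
deburr must be completed before mill — holds.
anneal is restricted to shift 2 through shift 4 — holds.
bore and weld share a setup and run in the same shift — holds.
weld and anneal are set up together (same shift) — holds.
weld must be completed before cut — holds.
cut can only go in shift 2 to shift 4 — holds.

No — it violates: weld and deburr are set up together (same shift)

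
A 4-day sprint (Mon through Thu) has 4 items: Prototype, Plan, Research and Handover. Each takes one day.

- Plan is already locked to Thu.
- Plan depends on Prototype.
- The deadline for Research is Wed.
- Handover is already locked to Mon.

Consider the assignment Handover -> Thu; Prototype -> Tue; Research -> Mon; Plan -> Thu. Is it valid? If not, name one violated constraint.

No. Handover is already locked to Mon is not satisfied.

Handover is already locked to Mon — violated.
Plan depends on Prototype — holds.
The deadline for Research is Wed — holds.
Plan is already locked to Thu — holds.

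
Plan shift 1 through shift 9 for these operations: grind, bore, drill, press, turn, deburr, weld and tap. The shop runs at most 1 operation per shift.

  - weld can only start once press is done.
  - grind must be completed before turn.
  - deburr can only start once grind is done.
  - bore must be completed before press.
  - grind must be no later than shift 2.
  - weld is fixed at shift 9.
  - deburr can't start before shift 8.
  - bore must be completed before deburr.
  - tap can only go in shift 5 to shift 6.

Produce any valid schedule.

turn in shift 4, grind in shift 1, weld in shift 9, deburr in shift 8, tap in shift 5, bore in shift 2, press in shift 3, drill in shift 6

Checking: grind(shift 1) before turn(shift 4); bore(shift 2) before deburr(shift 8); press(shift 3) before weld(shift 9); grind(shift 1) before deburr(shift 8); bore(shift 2) before press(shift 3); grind=shift 1 in [shift 1,shift 2]; deburr=shift 8 in [shift 8,shift 9]; weld=shift 9 in [shift 9,shift 9]; tap=shift 5 in [shift 5,shift 6]; max 1 per shift (cap 1).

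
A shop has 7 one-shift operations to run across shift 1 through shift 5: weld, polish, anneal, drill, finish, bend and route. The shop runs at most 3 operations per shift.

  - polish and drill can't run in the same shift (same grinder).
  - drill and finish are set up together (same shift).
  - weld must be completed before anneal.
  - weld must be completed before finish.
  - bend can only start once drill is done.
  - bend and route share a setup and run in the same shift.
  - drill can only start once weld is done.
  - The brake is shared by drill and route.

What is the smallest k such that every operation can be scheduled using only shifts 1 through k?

The precedence chain requires at least 3 distinct shifts.
With at most 3 per shift and 7 operations, at least 3 shifts are needed.
3 works (last occupied shift: shift 3): for example drill=shift 2, weld=shift 1, finish=shift 2, anneal=shift 2, polish=shift 1, route=shift 3, bend=shift 3.

3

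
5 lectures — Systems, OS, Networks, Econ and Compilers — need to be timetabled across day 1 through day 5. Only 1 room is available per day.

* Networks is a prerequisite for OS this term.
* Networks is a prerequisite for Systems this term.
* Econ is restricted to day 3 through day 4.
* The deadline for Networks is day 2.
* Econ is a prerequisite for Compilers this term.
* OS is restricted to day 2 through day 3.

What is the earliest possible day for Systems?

Precedence pushes Systems to at least day 2.
Systems at day 2 is achievable: Econ=day 4; Networks=day 1; OS=day 3; Systems=day 2; Compilers=day 5.

day 2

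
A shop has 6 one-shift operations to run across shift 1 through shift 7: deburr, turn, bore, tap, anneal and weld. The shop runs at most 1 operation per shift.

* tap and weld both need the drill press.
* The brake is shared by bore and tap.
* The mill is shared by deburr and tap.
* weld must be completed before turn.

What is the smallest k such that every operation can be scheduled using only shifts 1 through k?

6

The precedence chain requires at least 2 distinct shifts.
With at most 1 per shift and 6 operations, at least 6 shifts are needed.
6 works (last occupied shift: shift 6): for example tap in shift 5; deburr in shift 3; turn in shift 2; anneal in shift 6; bore in shift 4; weld in shift 1.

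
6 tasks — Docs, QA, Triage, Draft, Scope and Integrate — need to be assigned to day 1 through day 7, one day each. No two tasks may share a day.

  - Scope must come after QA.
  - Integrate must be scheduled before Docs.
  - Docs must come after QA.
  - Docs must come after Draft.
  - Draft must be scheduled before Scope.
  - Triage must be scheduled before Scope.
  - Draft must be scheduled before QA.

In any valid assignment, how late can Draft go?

day 4

Downstream work caps Draft at day 5.
Draft at day 4 is achievable: QA in day 5; Draft in day 4; Triage in day 1; Integrate in day 2; Docs in day 6; Scope in day 7.
Nothing later works — the capacity limit rule out every day after day 4.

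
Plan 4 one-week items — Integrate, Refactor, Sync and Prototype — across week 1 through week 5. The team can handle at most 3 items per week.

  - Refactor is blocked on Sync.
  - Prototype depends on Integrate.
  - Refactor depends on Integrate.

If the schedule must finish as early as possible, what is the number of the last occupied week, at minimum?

2

The precedence chain requires at least 2 distinct weeks.
With at most 3 per week and 4 tasks, at least 2 weeks are needed.
2 works (last occupied week: week 2): for example Refactor -> week 2; Prototype -> week 2; Integrate -> week 1; Sync -> week 1.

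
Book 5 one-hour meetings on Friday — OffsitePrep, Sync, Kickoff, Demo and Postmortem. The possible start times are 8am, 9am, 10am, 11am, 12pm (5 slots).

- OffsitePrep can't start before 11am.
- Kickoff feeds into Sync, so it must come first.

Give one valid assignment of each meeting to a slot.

Kickoff=8am; Postmortem=8am; Demo=8am; Sync=9am; OffsitePrep=11am

Checking: Kickoff(8am) before Sync(9am); OffsitePrep=11am in [11am,12pm].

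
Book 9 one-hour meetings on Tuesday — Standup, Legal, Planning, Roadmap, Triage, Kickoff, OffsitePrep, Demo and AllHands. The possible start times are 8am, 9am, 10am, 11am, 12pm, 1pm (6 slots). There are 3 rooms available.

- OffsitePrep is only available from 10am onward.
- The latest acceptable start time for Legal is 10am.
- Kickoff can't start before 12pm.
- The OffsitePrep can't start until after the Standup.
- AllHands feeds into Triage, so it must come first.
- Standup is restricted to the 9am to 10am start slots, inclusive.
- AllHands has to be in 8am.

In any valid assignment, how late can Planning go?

1pm

Planning at 1pm is achievable: Triage in 9am; AllHands in 8am; Legal in 8am; Roadmap in 8am; Kickoff in 12pm; Demo in 9am; Standup in 9am; OffsitePrep in 10am; Planning in 1pm.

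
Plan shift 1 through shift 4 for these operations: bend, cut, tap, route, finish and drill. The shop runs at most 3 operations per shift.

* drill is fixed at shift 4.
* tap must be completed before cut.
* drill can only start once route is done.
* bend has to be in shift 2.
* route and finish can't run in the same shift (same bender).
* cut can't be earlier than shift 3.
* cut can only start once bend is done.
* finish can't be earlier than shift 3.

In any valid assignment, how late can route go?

Downstream work caps route at shift 3.
route at shift 3 is achievable: cut in shift 3, drill in shift 4, finish in shift 4, route in shift 3, bend in shift 2, tap in shift 1.

shift 3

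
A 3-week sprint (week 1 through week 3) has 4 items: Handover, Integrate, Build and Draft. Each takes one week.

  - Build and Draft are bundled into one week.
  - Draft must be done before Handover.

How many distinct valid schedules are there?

Splitting on Handover: it can be week 2 (3), week 3 (6). Listing each branch's schedules as (Integrate, Build, Draft) by week number:
Handover=week 2: (1,1,1) (2,1,1) (3,1,1) — 3.
Handover=week 3: (1,1,1) (1,2,2) (2,1,1) (2,2,2) (3,1,1) (3,2,2) — 6.
Summing: 3 + 6 = 9.

9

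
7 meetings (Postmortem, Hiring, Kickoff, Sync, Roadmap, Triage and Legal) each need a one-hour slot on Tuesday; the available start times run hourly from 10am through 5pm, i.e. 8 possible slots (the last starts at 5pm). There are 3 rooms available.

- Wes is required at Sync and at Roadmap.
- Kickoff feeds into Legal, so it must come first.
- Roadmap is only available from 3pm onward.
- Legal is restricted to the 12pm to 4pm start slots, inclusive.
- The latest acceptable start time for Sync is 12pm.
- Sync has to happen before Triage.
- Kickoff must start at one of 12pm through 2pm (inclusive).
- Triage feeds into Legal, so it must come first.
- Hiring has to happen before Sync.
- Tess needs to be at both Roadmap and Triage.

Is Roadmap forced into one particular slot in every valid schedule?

No

Roadmap can be 3pm (e.g. Postmortem -> 10am, Kickoff -> 12pm, Sync -> 11am, Hiring -> 10am, Roadmap -> 3pm, Triage -> 12pm, Legal -> 1pm) or 4pm (e.g. Legal -> 1pm; Hiring -> 10am; Sync -> 11am; Roadmap -> 4pm; Triage -> 12pm; Postmortem -> 10am; Kickoff -> 12pm).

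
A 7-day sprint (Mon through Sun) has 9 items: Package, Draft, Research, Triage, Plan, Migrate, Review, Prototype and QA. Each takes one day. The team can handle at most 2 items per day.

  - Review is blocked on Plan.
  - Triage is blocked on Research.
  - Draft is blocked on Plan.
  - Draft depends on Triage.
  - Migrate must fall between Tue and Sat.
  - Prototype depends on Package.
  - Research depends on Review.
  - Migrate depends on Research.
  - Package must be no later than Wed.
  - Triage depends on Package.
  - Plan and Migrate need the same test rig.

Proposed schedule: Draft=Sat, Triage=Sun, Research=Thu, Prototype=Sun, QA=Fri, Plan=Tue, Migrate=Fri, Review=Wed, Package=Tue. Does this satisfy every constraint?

Draft depends on Triage — violated.
Migrate must fall between Tue and Sat — holds.
Prototype depends on Package — holds.
Package must be no later than Wed — holds.
The team can handle at most 2 items per day — holds.
Research depends on Review — holds.
Triage is blocked on Research — holds.
Plan and Migrate need the same test rig — holds.
Migrate depends on Research — holds.
Review is blocked on Plan — holds.
Triage depends on Package — holds.
Draft is blocked on Plan — holds.

No. Draft depends on Triage is not satisfied.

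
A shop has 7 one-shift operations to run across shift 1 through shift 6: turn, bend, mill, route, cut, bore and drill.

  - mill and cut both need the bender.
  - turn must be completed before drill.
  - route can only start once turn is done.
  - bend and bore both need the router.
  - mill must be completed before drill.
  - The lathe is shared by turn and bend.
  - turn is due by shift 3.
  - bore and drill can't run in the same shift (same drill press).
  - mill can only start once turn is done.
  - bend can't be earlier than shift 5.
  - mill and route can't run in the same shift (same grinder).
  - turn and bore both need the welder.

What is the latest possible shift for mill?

shift 5

Precedence pushes mill to at least shift 2; downstream work caps mill at shift 5.
mill at shift 5 is achievable: mill -> shift 5; turn -> shift 1; route -> shift 2; bend -> shift 5; bore -> shift 2; drill -> shift 6; cut -> shift 1.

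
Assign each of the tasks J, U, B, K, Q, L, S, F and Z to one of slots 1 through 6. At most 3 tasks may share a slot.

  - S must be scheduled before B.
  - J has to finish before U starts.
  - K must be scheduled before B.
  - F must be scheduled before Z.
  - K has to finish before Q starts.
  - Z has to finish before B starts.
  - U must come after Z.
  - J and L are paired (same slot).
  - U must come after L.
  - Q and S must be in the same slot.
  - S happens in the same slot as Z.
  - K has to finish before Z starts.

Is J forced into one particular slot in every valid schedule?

J can be 1 (e.g. U=4, Q=3, Z=3, J=1, L=1, S=3, K=1, F=2, B=4) or 2 (e.g. K -> 1; S -> 3; L -> 2; Q -> 3; J -> 2; B -> 4; F -> 1; Z -> 3; U -> 4).

No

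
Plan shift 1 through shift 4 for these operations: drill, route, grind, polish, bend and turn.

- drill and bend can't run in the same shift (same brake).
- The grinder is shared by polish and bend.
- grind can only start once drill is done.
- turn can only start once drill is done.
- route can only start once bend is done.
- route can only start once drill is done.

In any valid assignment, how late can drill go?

shift 3

Downstream work caps drill at shift 3.
drill at shift 3 is achievable: grind=shift 4; route=shift 4; polish=shift 2; turn=shift 4; drill=shift 3; bend=shift 1.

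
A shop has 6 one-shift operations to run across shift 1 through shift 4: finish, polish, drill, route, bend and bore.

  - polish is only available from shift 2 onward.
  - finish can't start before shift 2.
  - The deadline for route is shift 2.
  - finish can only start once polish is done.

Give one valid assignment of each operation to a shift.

finish -> shift 3, bend -> shift 1, drill -> shift 1, bore -> shift 1, route -> shift 1, polish -> shift 2

Checking: polish(shift 2) before finish(shift 3); polish=shift 2 in [shift 2,shift 4]; finish=shift 3 in [shift 2,shift 4]; route=shift 1 in [shift 1,shift 2].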